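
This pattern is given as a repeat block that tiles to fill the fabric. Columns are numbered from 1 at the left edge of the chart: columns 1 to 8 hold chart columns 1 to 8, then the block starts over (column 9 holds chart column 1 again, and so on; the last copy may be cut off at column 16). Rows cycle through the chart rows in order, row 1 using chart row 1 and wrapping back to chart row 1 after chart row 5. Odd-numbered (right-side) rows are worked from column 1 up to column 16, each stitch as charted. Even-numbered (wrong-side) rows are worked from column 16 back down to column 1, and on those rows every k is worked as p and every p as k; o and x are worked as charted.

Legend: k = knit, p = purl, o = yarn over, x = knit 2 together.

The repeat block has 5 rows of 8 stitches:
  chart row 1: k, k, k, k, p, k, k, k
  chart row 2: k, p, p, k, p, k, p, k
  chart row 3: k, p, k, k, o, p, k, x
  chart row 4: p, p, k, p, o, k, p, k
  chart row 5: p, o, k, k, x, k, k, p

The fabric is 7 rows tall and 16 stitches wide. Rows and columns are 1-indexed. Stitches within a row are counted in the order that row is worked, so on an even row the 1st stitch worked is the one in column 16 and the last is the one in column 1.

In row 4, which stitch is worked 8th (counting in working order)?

Row 4 uses chart row ((4-1) mod 5)+1 = 4. Row 4 is even, so WS.
Chart row 4 tiled across columns 1-16: p p k p o k p k p p k p o k p k
Wrong side: read the tiled row from column 16 down to 1 and exchange k with p (leave o, x).
Row 4 as worked: p k p o k p k k p k p o k p k k
Counting 8 along the worked row gives k.

Result:
k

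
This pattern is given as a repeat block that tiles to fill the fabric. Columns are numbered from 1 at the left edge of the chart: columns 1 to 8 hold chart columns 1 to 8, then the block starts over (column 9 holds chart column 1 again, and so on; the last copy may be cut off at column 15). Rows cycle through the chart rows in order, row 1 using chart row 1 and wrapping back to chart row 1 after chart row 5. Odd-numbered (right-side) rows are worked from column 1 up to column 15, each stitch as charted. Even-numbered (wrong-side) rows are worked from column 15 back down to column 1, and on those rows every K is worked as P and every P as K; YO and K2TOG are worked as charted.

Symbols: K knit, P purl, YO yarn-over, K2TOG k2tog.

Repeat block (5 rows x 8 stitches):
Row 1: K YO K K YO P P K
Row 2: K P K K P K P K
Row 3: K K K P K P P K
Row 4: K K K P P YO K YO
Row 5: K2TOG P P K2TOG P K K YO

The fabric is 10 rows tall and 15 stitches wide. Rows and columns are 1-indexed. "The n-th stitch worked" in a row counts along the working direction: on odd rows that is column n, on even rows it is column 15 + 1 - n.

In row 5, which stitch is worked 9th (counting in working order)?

Stitch:
K2TOG

Derivation:
Row 5: (5-1) mod 5 = 4, so use chart row 5. Odd row -> RS.
Chart row 5 tiled across columns 1-15: K2TOG P P K2TOG P K K YO K2TOG P P K2TOG P K K
Right side: take the tiled row as-is (worked left to right from column 1).
Stitch 9 in working order -> K2TOG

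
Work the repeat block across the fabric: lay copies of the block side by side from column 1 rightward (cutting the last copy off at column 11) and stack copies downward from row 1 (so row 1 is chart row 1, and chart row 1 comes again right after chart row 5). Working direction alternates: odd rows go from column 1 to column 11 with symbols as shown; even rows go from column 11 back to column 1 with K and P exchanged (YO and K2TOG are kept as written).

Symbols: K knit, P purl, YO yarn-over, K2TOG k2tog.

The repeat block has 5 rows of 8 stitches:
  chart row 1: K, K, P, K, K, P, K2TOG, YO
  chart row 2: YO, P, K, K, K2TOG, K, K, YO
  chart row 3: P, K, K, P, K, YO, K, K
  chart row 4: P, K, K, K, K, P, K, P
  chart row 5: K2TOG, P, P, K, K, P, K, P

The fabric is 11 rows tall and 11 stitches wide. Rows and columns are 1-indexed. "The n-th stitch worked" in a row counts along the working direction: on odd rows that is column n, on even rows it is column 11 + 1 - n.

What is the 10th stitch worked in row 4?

Stitch:
P

Derivation:
For row 4: chart row = ((4-1) mod 5) + 1 = 4; this is a WS (even) row.
Chart row 4 tiled across columns 1-11: P K K K K P K P P K K
WS: work from column 11 back to column 1 (reverse the tiled row), swapping K<->P (YO and K2TOG unchanged).
Row 4 as worked: P P K K P K P P P P K
Stitch 10 in working order -> P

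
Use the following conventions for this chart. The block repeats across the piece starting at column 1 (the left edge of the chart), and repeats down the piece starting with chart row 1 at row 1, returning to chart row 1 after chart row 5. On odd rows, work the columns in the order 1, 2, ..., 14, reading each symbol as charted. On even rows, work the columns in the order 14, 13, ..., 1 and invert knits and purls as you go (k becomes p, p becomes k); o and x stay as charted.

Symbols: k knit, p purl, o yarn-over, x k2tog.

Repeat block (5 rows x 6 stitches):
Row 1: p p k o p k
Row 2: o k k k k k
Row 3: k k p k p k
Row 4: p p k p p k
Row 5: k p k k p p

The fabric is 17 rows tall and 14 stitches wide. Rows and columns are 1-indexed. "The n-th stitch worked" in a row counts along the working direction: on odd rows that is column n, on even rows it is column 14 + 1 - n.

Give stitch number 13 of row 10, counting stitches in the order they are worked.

For row 10: chart row = ((10-1) mod 5) + 1 = 5; this is a WS (even) row.
Chart row 5 tiled across columns 1-14: k p k k p p k p k k p p k p
Wrong side: read the tiled row from column 14 down to 1 and exchange k with p (leave o, x).
Row 10 as worked: k p k k p p k p k k p p k p
Stitch 13 in working order -> k

Stitch:
k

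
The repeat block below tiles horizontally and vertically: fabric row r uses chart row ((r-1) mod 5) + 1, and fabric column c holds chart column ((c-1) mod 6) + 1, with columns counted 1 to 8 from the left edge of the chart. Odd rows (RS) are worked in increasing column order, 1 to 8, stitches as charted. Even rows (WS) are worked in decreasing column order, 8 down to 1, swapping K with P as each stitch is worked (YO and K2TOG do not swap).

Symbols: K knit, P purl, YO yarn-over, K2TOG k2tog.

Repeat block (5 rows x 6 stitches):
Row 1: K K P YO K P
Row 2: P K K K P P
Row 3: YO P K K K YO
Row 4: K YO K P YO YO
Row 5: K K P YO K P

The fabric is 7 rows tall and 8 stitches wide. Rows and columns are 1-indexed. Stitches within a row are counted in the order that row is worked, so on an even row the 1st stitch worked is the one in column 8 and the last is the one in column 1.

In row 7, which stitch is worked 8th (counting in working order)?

Row 7: (7-1) mod 5 = 1, so use chart row 2. Odd row -> RS.
Chart row 2 tiled across columns 1-8: P K K K P P P K
Right side: take the tiled row as-is (worked left to right from column 1).
Stitch 8 in working order -> K

Stitch:
K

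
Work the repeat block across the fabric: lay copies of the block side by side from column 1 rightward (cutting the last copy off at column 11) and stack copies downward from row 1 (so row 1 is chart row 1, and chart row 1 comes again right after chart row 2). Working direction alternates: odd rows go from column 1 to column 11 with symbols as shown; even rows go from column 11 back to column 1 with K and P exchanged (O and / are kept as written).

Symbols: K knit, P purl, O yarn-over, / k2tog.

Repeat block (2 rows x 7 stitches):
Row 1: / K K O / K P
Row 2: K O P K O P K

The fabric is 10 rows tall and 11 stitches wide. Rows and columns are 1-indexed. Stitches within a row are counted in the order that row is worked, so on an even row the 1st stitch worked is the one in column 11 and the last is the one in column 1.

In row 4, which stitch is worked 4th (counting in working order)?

Result:
P

Derivation:
Row 4 uses chart row ((4-1) mod 2)+1 = 2. Row 4 is even, so WS.
Chart row 2 tiled across columns 1-11: K O P K O P K K O P K
Wrong side: read the tiled row from column 11 down to 1 and exchange K with P (leave O, /).
Row 4 as worked: P K O P P K O P K O P
Stitch 4 in working order -> P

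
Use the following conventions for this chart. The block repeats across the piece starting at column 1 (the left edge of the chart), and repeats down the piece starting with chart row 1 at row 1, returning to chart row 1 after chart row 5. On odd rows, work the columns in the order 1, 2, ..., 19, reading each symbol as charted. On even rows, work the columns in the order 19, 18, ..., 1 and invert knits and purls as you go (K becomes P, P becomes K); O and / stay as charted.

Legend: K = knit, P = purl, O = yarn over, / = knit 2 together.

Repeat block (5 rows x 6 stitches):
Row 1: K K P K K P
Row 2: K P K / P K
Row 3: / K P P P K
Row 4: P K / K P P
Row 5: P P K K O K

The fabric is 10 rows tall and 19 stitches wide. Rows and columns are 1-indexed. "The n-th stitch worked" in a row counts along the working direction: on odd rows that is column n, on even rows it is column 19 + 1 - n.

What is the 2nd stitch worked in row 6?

For row 6: chart row = ((6-1) mod 5) + 1 = 1; this is a WS (even) row.
Chart row 1 tiled across columns 1-19: K K P K K P K K P K K P K K P K K P K
WS row: flip the tiled sequence (start at column 19) and apply K<->P; O and / stay.
Row 6 as worked: P K P P K P P K P P K P P K P P K P P
The 2nd stitch worked is K.

== STITCH ==
K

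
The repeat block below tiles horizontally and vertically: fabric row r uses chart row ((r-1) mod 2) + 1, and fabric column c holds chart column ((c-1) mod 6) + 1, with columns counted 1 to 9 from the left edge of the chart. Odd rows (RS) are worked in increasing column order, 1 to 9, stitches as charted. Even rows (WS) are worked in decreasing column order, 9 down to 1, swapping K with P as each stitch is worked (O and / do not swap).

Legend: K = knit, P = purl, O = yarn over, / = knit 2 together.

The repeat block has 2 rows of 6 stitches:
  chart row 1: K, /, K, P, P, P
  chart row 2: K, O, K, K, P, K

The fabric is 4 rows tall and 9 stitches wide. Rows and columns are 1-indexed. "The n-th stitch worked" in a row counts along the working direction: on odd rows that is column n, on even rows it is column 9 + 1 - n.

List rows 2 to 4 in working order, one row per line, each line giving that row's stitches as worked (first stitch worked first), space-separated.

Row 2: chart row 2, WS - tiled (columns 1-9): K O K K P K K O K; work from column 9 back to 1 with K<->P swapped.
Row 3: chart row 1, RS - tile across columns 1-9 and work as-is.
Row 4: chart row 2, WS - tiled (columns 1-9): K O K K P K K O K; work from column 9 back to 1 with K<->P swapped.

== ROWS AS WORKED ==
P O P P K P P O P
K / K P P P K / K
P O P P K P P O P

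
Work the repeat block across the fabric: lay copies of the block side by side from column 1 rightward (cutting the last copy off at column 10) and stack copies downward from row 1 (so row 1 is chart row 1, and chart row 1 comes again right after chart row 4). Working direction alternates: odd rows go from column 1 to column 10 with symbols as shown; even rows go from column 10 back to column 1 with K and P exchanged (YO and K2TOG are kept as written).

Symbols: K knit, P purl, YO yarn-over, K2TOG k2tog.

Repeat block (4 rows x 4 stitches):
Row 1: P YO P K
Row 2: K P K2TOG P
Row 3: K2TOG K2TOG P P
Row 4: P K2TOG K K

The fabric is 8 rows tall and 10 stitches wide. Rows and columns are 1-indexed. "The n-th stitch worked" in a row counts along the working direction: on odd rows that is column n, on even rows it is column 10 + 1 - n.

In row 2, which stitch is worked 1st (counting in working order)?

== STITCH ==
K

Derivation:
For row 2: chart row = ((2-1) mod 4) + 1 = 2; this is a WS (even) row.
Chart row 2 tiled across columns 1-10: K P K2TOG P K P K2TOG P K P
WS: work from column 10 back to column 1 (reverse the tiled row), swapping K<->P (YO and K2TOG unchanged).
Row 2 as worked: K P K K2TOG K P K K2TOG K P
The 1st stitch worked is K.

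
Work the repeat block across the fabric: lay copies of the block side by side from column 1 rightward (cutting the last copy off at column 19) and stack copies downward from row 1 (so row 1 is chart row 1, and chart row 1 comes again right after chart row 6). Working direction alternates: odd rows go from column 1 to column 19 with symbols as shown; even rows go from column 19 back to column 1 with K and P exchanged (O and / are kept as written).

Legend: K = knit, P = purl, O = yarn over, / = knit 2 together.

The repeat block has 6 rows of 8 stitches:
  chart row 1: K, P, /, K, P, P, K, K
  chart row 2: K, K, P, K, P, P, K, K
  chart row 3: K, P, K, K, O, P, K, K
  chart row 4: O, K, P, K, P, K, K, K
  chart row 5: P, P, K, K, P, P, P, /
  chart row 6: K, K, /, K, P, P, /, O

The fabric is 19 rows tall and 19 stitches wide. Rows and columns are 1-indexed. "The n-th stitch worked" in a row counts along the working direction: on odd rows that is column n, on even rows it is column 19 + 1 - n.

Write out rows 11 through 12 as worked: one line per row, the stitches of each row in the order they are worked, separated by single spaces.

Row 11: chart row 5, RS - tile across columns 1-19 and work as-is.
Row 12: chart row 6, WS - tiled (columns 1-19): K K / K P P / O K K / K P P / O K K /; work from column 19 back to 1 with K<->P swapped.

Rows as worked:
P P K K P P P / P P K K P P P / P P K
/ P P O / K K P / P P O / K K P / P P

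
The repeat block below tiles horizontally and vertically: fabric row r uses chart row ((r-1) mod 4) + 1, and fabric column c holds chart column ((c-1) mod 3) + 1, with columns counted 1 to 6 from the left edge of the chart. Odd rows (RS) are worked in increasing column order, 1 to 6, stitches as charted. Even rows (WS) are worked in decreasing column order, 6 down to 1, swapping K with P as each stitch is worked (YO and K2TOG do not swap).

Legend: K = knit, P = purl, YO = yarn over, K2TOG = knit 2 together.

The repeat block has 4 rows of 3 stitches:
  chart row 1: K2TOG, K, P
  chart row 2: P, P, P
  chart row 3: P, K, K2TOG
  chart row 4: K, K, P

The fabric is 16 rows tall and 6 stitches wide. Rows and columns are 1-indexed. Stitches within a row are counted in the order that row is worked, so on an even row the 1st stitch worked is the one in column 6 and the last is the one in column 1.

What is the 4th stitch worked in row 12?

Stitch:
K

Derivation:
For row 12: chart row = ((12-1) mod 4) + 1 = 4; this is a WS (even) row.
Chart row 4 tiled across columns 1-6: K K P K K P
WS row: flip the tiled sequence (start at column 6) and apply K<->P; YO and K2TOG stay.
Row 12 as worked: K P P K P P
The 4th stitch worked is K.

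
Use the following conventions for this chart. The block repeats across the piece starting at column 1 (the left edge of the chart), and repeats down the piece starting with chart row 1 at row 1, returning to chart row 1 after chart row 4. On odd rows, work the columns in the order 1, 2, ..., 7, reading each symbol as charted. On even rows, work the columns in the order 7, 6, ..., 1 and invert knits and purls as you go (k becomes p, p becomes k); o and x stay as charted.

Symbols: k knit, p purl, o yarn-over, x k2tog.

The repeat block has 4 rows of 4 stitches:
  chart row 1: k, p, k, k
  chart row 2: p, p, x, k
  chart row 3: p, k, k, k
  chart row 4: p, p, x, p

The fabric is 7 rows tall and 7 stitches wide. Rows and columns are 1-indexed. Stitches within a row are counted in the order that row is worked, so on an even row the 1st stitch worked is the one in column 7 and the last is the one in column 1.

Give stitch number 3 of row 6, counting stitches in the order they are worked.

== STITCH ==
k

Derivation:
Row 6 uses chart row ((6-1) mod 4)+1 = 2. Row 6 is even, so WS.
Chart row 2 tiled across columns 1-7: p p x k p p x
WS row: flip the tiled sequence (start at column 7) and apply k<->p; o and x stay.
Row 6 as worked: x k k p x k k
The 3rd stitch worked is k.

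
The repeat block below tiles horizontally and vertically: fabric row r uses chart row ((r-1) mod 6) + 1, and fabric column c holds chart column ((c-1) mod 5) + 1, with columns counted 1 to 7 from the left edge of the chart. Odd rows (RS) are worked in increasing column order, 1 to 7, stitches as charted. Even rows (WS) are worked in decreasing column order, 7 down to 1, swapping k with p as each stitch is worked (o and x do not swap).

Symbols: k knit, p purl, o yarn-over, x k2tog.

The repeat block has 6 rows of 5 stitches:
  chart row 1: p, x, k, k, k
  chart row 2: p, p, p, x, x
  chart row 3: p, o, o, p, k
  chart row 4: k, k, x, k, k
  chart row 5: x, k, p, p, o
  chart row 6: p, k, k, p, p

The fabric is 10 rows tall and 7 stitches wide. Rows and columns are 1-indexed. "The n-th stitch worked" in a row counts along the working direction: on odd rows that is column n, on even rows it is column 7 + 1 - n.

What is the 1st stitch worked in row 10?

== STITCH ==
p

Derivation:
Row 10 uses chart row ((10-1) mod 6)+1 = 4. Row 10 is even, so WS.
Chart row 4 tiled across columns 1-7: k k x k k k k
Wrong side: read the tiled row from column 7 down to 1 and exchange k with p (leave o, x).
Row 10 as worked: p p p p x p p
Counting 1 along the worked row gives p.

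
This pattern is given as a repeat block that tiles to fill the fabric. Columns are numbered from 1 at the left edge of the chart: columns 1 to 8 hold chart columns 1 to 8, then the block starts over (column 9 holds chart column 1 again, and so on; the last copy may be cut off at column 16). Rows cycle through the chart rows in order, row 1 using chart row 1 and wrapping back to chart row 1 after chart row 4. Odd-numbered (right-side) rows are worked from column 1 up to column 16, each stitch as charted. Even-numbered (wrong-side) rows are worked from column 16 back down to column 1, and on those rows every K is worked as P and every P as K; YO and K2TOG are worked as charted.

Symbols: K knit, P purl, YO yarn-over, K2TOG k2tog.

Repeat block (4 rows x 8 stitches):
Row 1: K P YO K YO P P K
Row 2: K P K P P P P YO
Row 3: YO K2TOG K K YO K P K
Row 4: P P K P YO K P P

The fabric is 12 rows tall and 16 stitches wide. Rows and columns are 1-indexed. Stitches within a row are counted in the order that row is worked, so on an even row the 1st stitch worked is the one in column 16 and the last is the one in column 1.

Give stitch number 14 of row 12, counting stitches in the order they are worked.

For row 12: chart row = ((12-1) mod 4) + 1 = 4; this is a WS (even) row.
Chart row 4 tiled across columns 1-16: P P K P YO K P P P P K P YO K P P
WS row: flip the tiled sequence (start at column 16) and apply K<->P; YO and K2TOG stay.
Row 12 as worked: K K P YO K P K K K K P YO K P K K
Counting 14 along the worked row gives P.

Stitch:
P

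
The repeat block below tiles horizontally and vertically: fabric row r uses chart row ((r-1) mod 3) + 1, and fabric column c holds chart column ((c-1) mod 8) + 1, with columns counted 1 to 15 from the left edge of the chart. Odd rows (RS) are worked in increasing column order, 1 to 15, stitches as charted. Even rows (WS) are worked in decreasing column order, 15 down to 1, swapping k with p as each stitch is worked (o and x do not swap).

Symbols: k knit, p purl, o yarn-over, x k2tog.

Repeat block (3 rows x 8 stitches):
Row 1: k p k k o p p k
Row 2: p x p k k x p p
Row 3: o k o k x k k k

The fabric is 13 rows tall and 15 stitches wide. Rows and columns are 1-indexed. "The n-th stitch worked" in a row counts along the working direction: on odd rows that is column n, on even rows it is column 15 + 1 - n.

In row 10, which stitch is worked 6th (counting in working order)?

Row 10: (10-1) mod 3 = 0, so use chart row 1. Even row -> WS.
Chart row 1 tiled across columns 1-15: k p k k o p p k k p k k o p p
WS row: flip the tiled sequence (start at column 15) and apply k<->p; o and x stay.
Row 10 as worked: k k o p p k p p k k o p p k p
Stitch 6 in working order -> k

Stitch:
k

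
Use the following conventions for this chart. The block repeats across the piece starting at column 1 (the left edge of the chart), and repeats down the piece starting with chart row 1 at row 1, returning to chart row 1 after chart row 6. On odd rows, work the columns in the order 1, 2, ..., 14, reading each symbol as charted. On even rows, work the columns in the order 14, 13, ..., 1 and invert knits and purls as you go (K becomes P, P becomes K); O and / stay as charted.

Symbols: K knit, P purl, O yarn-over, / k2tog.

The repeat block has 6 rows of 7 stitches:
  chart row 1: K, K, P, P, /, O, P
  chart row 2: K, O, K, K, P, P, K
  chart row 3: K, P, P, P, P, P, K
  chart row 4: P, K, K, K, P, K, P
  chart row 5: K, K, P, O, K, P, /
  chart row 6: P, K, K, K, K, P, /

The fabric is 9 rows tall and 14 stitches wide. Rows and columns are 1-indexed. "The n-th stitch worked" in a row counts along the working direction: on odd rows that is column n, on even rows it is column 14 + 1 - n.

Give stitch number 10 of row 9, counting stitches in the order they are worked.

Result:
P

Derivation:
For row 9: chart row = ((9-1) mod 6) + 1 = 3; this is a RS (odd) row.
Chart row 3 tiled across columns 1-14: K P P P P P K K P P P P P K
RS: work column 1 to column 14, symbols as charted — the tiled row is the row as worked.
The 10th stitch worked is P.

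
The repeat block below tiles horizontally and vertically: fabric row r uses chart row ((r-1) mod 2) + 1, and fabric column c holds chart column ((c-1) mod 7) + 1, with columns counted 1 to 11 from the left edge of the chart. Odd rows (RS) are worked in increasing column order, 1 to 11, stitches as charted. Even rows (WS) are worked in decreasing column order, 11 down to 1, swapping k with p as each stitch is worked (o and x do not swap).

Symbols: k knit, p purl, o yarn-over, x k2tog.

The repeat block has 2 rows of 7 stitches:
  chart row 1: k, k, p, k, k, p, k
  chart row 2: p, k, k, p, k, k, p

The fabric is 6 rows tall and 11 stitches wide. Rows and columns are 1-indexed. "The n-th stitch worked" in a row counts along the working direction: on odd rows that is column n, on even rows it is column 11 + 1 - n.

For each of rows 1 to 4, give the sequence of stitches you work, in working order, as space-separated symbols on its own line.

Rows as worked:
k k p k k p k k k p k
k p p k k p p k p p k
k k p k k p k k k p k
k p p k k p p k p p k

Derivation:
Row 1: chart row 1, RS - tile across columns 1-11 and work as-is.
Row 2: chart row 2, WS - tiled (columns 1-11): p k k p k k p p k k p; work from column 11 back to 1 with k<->p swapped.
Row 3: chart row 1, RS - tile across columns 1-11 and work as-is.
Row 4: chart row 2, WS - tiled (columns 1-11): p k k p k k p p k k p; work from column 11 back to 1 with k<->p swapped.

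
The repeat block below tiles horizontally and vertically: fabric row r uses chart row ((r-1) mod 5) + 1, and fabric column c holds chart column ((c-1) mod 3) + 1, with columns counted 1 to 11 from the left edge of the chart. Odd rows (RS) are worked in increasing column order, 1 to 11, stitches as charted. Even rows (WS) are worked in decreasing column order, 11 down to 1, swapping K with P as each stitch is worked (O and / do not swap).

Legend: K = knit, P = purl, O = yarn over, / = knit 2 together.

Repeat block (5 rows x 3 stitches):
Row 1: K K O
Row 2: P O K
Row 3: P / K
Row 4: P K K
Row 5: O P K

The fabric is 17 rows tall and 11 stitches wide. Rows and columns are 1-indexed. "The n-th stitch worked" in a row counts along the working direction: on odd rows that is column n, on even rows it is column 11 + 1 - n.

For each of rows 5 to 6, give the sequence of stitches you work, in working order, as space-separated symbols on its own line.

Row 5: chart row 5, RS - tile across columns 1-11 and work as-is.
Row 6: chart row 1, WS - tiled (columns 1-11): K K O K K O K K O K K; work from column 11 back to 1 with K<->P swapped.

Rows as worked:
O P K O P K O P K O P
P P O P P O P P O P P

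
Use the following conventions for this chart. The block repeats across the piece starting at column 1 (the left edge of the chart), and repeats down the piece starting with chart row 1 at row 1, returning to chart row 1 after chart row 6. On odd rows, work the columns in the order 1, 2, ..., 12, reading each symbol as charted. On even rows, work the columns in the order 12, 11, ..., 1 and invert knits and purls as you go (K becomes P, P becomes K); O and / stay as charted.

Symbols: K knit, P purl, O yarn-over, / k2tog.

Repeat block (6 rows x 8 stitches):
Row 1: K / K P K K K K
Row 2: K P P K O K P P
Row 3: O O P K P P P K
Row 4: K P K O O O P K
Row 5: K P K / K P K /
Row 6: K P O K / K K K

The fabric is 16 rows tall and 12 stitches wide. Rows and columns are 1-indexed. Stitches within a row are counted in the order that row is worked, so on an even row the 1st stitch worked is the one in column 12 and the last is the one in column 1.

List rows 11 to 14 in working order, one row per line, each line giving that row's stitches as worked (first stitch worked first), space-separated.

Rows as worked:
K P K / K P K / K P K /
P O K P P P P / P O K P
K / K P K K K K K / K P
P K K P K K P O P K K P

Derivation:
Row 11: chart row 5, RS - tile across columns 1-12 and work as-is.
Row 12: chart row 6, WS - tiled (columns 1-12): K P O K / K K K K P O K; work from column 12 back to 1 with K<->P swapped.
Row 13: chart row 1, RS - tile across columns 1-12 and work as-is.
Row 14: chart row 2, WS - tiled (columns 1-12): K P P K O K P P K P P K; work from column 12 back to 1 with K<->P swapped.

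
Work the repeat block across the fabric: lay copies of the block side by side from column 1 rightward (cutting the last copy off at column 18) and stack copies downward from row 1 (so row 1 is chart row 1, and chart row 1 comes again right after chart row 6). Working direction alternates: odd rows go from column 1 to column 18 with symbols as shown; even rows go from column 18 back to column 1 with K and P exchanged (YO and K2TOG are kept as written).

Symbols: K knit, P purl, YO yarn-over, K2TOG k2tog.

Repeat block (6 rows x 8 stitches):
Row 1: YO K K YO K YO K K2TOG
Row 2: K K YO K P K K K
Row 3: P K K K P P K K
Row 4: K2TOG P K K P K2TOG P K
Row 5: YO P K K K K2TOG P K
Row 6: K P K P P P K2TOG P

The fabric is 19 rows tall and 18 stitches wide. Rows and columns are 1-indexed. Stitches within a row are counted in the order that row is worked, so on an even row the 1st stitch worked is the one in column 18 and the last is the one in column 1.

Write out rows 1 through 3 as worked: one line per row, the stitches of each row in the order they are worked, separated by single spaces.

== ROWS AS WORKED ==
YO K K YO K YO K K2TOG YO K K YO K YO K K2TOG YO K
P P P P P K P YO P P P P P K P YO P P
P K K K P P K K P K K K P P K K P K

Derivation:
Row 1: chart row 1, RS - tile across columns 1-18 and work as-is.
Row 2: chart row 2, WS - tiled (columns 1-18): K K YO K P K K K K K YO K P K K K K K; work from column 18 back to 1 with K<->P swapped.
Row 3: chart row 3, RS - tile across columns 1-18 and work as-is.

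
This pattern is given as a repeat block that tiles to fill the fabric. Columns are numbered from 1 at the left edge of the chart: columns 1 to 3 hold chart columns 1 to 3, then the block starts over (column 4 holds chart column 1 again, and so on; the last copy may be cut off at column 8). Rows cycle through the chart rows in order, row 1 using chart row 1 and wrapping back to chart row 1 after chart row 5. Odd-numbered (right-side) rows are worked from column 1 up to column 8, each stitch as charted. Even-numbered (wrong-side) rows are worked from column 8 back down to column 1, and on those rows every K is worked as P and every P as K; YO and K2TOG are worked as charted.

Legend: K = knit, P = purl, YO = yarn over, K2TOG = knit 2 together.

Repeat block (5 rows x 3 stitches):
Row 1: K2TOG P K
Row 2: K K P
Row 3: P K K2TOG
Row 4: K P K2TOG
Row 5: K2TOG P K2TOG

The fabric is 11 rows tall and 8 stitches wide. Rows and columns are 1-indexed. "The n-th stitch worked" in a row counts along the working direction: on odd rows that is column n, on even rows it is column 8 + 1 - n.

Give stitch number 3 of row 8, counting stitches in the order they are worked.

Stitch:
K2TOG

Derivation:
Row 8: (8-1) mod 5 = 2, so use chart row 3. Even row -> WS.
Chart row 3 tiled across columns 1-8: P K K2TOG P K K2TOG P K
WS: work from column 8 back to column 1 (reverse the tiled row), swapping K<->P (YO and K2TOG unchanged).
Row 8 as worked: P K K2TOG P K K2TOG P K
The 3rd stitch worked is K2TOG.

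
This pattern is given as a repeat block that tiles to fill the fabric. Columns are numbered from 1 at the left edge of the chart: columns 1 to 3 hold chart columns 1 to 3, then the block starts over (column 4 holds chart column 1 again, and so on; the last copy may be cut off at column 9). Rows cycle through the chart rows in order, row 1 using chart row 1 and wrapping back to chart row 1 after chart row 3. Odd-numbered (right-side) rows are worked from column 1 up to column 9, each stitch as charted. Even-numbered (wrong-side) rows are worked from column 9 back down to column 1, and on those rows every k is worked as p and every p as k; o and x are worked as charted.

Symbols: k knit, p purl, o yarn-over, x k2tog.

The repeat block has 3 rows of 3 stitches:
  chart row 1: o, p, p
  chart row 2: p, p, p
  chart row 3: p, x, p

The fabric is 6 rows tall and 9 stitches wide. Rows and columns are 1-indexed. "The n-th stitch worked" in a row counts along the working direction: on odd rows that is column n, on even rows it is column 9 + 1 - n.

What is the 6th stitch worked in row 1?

== STITCH ==
p

Derivation:
Row 1 uses chart row ((1-1) mod 3)+1 = 1. Row 1 is odd, so RS.
Chart row 1 tiled across columns 1-9: o p p o p p o p p
RS row: no reversal, no swap; stitch n worked = column n.
Stitch 6 in working order -> p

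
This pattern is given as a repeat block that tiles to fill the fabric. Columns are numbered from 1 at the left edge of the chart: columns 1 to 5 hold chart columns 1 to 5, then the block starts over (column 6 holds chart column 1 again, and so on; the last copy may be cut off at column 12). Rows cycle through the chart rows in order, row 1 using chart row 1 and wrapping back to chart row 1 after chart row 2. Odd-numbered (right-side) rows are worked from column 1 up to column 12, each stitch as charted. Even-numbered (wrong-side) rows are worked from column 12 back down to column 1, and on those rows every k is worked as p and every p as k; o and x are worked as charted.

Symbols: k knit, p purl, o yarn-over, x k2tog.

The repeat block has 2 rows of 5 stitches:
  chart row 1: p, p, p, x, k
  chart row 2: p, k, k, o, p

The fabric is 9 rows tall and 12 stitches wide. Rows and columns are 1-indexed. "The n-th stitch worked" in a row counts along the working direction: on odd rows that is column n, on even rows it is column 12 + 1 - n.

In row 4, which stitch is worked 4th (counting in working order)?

== STITCH ==
o

Derivation:
Row 4: (4-1) mod 2 = 1, so use chart row 2. Even row -> WS.
Chart row 2 tiled across columns 1-12: p k k o p p k k o p p k
WS: work from column 12 back to column 1 (reverse the tiled row), swapping k<->p (o and x unchanged).
Row 4 as worked: p k k o p p k k o p p k
Counting 4 along the worked row gives o.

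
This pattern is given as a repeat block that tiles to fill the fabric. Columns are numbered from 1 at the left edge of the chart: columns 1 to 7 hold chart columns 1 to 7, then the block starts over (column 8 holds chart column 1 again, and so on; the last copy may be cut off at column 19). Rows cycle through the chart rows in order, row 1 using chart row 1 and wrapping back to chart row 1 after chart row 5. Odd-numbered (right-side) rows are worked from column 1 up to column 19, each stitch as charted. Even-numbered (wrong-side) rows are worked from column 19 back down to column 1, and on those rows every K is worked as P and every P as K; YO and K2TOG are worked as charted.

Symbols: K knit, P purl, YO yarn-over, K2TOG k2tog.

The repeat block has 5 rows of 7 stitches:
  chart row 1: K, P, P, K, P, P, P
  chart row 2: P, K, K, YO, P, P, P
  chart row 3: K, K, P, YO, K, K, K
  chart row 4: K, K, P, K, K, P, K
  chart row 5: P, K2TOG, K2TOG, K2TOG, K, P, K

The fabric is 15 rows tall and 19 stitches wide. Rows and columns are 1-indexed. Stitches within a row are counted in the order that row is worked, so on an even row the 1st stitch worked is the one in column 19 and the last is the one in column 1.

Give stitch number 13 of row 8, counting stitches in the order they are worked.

Row 8 uses chart row ((8-1) mod 5)+1 = 3. Row 8 is even, so WS.
Chart row 3 tiled across columns 1-19: K K P YO K K K K K P YO K K K K K P YO K
Wrong side: read the tiled row from column 19 down to 1 and exchange K with P (leave YO, K2TOG).
Row 8 as worked: P YO K P P P P P YO K P P P P P YO K P P
The 13th stitch worked is P.

Stitch:
P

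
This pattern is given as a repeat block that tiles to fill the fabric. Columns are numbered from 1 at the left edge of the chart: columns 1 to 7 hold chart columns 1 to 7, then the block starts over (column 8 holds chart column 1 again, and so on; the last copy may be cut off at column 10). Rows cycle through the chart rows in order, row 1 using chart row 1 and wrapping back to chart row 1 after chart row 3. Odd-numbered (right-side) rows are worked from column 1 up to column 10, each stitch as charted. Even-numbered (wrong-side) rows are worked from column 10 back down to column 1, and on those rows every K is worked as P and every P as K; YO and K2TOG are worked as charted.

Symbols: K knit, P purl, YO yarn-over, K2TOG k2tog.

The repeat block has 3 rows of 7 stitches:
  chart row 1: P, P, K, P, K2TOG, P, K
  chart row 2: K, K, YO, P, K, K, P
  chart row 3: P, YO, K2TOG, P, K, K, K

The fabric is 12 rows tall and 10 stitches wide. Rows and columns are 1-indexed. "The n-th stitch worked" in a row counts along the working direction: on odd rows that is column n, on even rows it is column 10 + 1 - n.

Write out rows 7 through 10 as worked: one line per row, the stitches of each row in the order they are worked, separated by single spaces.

Result:
P P K P K2TOG P K P P K
YO P P K P P K YO P P
P YO K2TOG P K K K P YO K2TOG
P K K P K K2TOG K P K K

Derivation:
Row 7: chart row 1, RS - tile across columns 1-10 and work as-is.
Row 8: chart row 2, WS - tiled (columns 1-10): K K YO P K K P K K YO; work from column 10 back to 1 with K<->P swapped.
Row 9: chart row 3, RS - tile across columns 1-10 and work as-is.
Row 10: chart row 1, WS - tiled (columns 1-10): P P K P K2TOG P K P P K; work from column 10 back to 1 with K<->P swapped.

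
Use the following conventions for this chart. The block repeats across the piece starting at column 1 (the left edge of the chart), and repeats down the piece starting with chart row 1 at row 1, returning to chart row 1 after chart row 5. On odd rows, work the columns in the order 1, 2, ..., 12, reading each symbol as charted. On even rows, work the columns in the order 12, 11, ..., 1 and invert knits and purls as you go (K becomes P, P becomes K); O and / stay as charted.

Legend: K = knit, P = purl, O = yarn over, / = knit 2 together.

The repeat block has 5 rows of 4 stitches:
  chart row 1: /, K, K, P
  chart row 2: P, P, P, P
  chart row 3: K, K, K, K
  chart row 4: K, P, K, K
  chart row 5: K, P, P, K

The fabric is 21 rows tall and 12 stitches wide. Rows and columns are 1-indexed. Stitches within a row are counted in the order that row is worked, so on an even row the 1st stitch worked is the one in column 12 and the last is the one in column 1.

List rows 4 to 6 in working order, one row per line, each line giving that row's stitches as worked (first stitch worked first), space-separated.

Result:
P P K P P P K P P P K P
K P P K K P P K K P P K
K P P / K P P / K P P /

Derivation:
Row 4: chart row 4, WS - tiled (columns 1-12): K P K K K P K K K P K K; work from column 12 back to 1 with K<->P swapped.
Row 5: chart row 5, RS - tile across columns 1-12 and work as-is.
Row 6: chart row 1, WS - tiled (columns 1-12): / K K P / K K P / K K P; work from column 12 back to 1 with K<->P swapped.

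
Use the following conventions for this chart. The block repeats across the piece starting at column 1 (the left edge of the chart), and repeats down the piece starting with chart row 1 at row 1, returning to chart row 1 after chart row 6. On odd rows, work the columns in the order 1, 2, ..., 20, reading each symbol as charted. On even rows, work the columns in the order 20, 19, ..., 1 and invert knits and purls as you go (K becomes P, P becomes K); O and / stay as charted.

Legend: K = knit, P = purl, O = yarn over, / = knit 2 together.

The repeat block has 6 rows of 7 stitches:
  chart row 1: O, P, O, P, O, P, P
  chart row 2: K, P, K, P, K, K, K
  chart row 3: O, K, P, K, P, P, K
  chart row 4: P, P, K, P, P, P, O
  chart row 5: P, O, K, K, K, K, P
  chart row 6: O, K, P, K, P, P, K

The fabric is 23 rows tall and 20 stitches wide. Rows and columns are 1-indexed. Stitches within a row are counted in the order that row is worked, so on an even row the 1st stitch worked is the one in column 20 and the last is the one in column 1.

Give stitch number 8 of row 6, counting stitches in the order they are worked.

For row 6: chart row = ((6-1) mod 6) + 1 = 6; this is a WS (even) row.
Chart row 6 tiled across columns 1-20: O K P K P P K O K P K P P K O K P K P P
WS row: flip the tiled sequence (start at column 20) and apply K<->P; O and / stay.
Row 6 as worked: K K P K P O P K K P K P O P K K P K P O
Counting 8 along the worked row gives K.

Result:
K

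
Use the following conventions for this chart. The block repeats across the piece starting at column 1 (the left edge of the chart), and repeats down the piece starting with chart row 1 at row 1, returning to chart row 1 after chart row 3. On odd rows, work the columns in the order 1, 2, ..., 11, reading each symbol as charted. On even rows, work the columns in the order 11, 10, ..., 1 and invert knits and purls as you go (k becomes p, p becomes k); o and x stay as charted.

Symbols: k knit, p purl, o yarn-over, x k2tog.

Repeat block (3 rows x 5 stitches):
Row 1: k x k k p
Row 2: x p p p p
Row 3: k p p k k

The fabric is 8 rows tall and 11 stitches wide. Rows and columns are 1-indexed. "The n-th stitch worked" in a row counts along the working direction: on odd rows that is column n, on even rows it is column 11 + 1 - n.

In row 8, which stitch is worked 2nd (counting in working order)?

For row 8: chart row = ((8-1) mod 3) + 1 = 2; this is a WS (even) row.
Chart row 2 tiled across columns 1-11: x p p p p x p p p p x
WS row: flip the tiled sequence (start at column 11) and apply k<->p; o and x stay.
Row 8 as worked: x k k k k x k k k k x
Stitch 2 in working order -> k

Result:
k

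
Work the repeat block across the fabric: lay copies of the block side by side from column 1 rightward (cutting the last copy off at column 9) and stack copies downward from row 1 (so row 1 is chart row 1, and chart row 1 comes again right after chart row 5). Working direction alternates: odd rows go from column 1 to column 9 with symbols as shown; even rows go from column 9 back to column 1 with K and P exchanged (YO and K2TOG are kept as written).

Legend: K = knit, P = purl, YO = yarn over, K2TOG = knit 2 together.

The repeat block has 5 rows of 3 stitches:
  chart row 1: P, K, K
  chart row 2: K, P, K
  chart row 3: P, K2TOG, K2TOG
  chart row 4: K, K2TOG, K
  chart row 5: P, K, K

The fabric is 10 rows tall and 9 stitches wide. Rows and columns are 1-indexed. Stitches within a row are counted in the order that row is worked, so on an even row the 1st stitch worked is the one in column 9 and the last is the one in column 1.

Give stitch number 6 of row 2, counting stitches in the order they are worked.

Stitch:
P

Derivation:
For row 2: chart row = ((2-1) mod 5) + 1 = 2; this is a WS (even) row.
Chart row 2 tiled across columns 1-9: K P K K P K K P K
WS row: flip the tiled sequence (start at column 9) and apply K<->P; YO and K2TOG stay.
Row 2 as worked: P K P P K P P K P
The 6th stitch worked is P.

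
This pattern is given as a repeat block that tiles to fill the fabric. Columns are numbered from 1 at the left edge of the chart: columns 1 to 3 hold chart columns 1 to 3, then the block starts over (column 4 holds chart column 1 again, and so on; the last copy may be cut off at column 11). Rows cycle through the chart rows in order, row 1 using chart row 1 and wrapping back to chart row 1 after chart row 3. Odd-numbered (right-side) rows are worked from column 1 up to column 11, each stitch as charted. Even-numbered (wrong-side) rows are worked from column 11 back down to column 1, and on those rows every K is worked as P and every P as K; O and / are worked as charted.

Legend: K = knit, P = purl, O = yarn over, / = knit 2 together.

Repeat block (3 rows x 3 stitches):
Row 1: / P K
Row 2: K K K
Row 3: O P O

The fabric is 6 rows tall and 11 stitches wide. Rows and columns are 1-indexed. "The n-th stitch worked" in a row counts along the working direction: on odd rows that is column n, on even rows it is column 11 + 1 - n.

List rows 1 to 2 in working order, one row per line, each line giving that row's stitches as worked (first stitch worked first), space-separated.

Row 1: chart row 1, RS - tile across columns 1-11 and work as-is.
Row 2: chart row 2, WS - tiled (columns 1-11): K K K K K K K K K K K; work from column 11 back to 1 with K<->P swapped.

Rows as worked:
/ P K / P K / P K / P
P P P P P P P P P P P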